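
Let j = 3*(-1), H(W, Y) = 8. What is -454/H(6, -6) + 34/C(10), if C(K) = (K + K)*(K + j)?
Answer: -7911/140 ≈ -56.507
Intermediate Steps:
j = -3
C(K) = 2*K*(-3 + K) (C(K) = (K + K)*(K - 3) = (2*K)*(-3 + K) = 2*K*(-3 + K))
-454/H(6, -6) + 34/C(10) = -454/8 + 34/((2*10*(-3 + 10))) = -454*1/8 + 34/((2*10*7)) = -227/4 + 34/140 = -227/4 + 34*(1/140) = -227/4 + 17/70 = -7911/140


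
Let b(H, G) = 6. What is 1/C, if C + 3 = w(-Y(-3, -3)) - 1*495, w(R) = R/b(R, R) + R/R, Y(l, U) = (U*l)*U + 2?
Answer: -6/2957 ≈ -0.0020291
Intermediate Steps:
Y(l, U) = 2 + l*U² (Y(l, U) = l*U² + 2 = 2 + l*U²)
w(R) = 1 + R/6 (w(R) = R/6 + R/R = R*(⅙) + 1 = R/6 + 1 = 1 + R/6)
C = -2957/6 (C = -3 + ((1 + (-(2 - 3*(-3)²))/6) - 1*495) = -3 + ((1 + (-(2 - 3*9))/6) - 495) = -3 + ((1 + (-(2 - 27))/6) - 495) = -3 + ((1 + (-1*(-25))/6) - 495) = -3 + ((1 + (⅙)*25) - 495) = -3 + ((1 + 25/6) - 495) = -3 + (31/6 - 495) = -3 - 2939/6 = -2957/6 ≈ -492.83)
1/C = 1/(-2957/6) = -6/2957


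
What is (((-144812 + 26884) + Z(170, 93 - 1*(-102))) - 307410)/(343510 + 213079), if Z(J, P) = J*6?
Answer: -424318/556589 ≈ -0.76235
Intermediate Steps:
Z(J, P) = 6*J
(((-144812 + 26884) + Z(170, 93 - 1*(-102))) - 307410)/(343510 + 213079) = (((-144812 + 26884) + 6*170) - 307410)/(343510 + 213079) = ((-117928 + 1020) - 307410)/556589 = (-116908 - 307410)*(1/556589) = -424318*1/556589 = -424318/556589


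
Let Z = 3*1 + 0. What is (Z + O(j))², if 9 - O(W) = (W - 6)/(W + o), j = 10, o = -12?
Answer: 196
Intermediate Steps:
O(W) = 9 - (-6 + W)/(-12 + W) (O(W) = 9 - (W - 6)/(W - 12) = 9 - (-6 + W)/(-12 + W))
Z = 3 (Z = 3 + 0 = 3)
(Z + O(j))² = (3 + 2*(-51 + 4*10)/(-12 + 10))² = (3 + 2*(-51 + 40)/(-2))² = (3 + 2*(-½)*(-11))² = (3 + 11)² = 14² = 196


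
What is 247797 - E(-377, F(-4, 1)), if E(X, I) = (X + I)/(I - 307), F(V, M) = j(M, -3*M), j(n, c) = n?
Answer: 37912753/153 ≈ 2.4780e+5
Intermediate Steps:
F(V, M) = M
E(X, I) = (I + X)/(-307 + I)
247797 - E(-377, F(-4, 1)) = 247797 - (1 - 377)/(-307 + 1) = 247797 - (-376)/(-306) = 247797 - (-1)*(-376)/306 = 247797 - 1*188/153 = 247797 - 188/153 = 37912753/153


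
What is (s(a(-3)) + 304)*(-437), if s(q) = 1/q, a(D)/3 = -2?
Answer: -796651/6 ≈ -1.3278e+5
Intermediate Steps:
a(D) = -6 (a(D) = 3*(-2) = -6)
(s(a(-3)) + 304)*(-437) = (1/(-6) + 304)*(-437) = (-⅙ + 304)*(-437) = (1823/6)*(-437) = -796651/6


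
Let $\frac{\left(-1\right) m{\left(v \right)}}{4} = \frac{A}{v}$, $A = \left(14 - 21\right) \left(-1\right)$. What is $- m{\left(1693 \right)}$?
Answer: $\frac{28}{1693} \approx 0.016539$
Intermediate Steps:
$A = 7$ ($A = \left(-7\right) \left(-1\right) = 7$)
$m{\left(v \right)} = - \frac{28}{v}$ ($m{\left(v \right)} = - 4 \frac{7}{v} = - \frac{28}{v}$)
$- m{\left(1693 \right)} = - \frac{-28}{1693} = \left(-1\right) \left(- \frac{28}{1693}\right) = \frac{28}{1693}$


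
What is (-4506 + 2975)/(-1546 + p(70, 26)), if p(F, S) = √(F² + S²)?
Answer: 1183463/1192270 + 1531*√1394/1192270 ≈ 1.0406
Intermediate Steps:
(-4506 + 2975)/(-1546 + p(70, 26)) = (-4506 + 2975)/(-1546 + √(70² + 26²)) = -1531/(-1546 + √(4900 + 676)) = -1531/(-1546 + √5576) = -1531/(-1546 + 2*√1394)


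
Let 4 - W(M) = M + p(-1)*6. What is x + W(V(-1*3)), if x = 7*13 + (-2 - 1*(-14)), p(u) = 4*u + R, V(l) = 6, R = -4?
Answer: 149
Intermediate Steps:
p(u) = -4 + 4*u (p(u) = 4*u - 4 = -4 + 4*u)
W(M) = 52 - M (W(M) = 4 - (M + (-4 + 4*(-1))*6) = 4 - (M + (-4 - 4)*6) = 4 - (M - 8*6) = 4 - (M - 48) = 4 - (-48 + M) = 4 + (48 - M) = 52 - M)
x = 103 (x = 91 + (-2 + 14) = 91 + 12 = 103)
x + W(V(-1*3)) = 103 + (52 - 1*6) = 103 + (52 - 6) = 103 + 46 = 149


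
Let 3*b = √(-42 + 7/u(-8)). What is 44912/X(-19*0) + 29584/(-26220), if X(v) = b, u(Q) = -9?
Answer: -7396/6555 - 57744*I*√385/55 ≈ -1.1283 - 20600.0*I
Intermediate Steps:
b = I*√385/9 (b = √(-42 + 7/(-9))/3 = √(-42 + 7*(-⅑))/3 = √(-42 - 7/9)/3 = √(-385/9)/3 = (I*√385/3)/3 = I*√385/9 ≈ 2.1802*I)
X(v) = I*√385/9
44912/X(-19*0) + 29584/(-26220) = 44912/((I*√385/9)) + 29584/(-26220) = 44912*(-9*I*√385/385) + 29584*(-1/26220) = -57744*I*√385/55 - 7396/6555 = -7396/6555 - 57744*I*√385/55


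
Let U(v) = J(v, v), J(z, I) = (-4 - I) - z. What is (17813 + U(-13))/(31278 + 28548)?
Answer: 5945/19942 ≈ 0.29811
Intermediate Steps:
J(z, I) = -4 - I - z
U(v) = -4 - 2*v (U(v) = -4 - v - v = -4 - 2*v)
(17813 + U(-13))/(31278 + 28548) = (17813 + (-4 - 2*(-13)))/(31278 + 28548) = (17813 + (-4 + 26))/59826 = (17813 + 22)*(1/59826) = 17835*(1/59826) = 5945/19942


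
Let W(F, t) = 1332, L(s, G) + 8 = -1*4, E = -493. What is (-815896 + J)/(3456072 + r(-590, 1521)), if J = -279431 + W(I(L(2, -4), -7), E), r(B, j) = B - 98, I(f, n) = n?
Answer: -1093995/3455384 ≈ -0.31661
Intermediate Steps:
L(s, G) = -12 (L(s, G) = -8 - 1*4 = -8 - 4 = -12)
r(B, j) = -98 + B
J = -278099 (J = -279431 + 1332 = -278099)
(-815896 + J)/(3456072 + r(-590, 1521)) = (-815896 - 278099)/(3456072 + (-98 - 590)) = -1093995/(3456072 - 688) = -1093995/3455384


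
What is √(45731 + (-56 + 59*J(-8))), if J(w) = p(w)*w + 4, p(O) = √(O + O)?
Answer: √(45911 - 1888*I) ≈ 214.31 - 4.4048*I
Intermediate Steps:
p(O) = √2*√O (p(O) = √(2*O) = √2*√O)
J(w) = 4 + √2*w^(3/2) (J(w) = (√2*√w)*w + 4 = √2*w^(3/2) + 4 = 4 + √2*w^(3/2))
√(45731 + (-56 + 59*J(-8))) = √(45731 + (-56 + 59*(4 + √2*(-8)^(3/2)))) = √(45731 + (-56 + 59*(4 + √2*(-16*I*√2)))) = √(45731 + (-56 + 59*(4 - 32*I))) = √(45731 + (-56 + (236 - 1888*I))) = √(45731 + (180 - 1888*I)) = √(45911 - 1888*I)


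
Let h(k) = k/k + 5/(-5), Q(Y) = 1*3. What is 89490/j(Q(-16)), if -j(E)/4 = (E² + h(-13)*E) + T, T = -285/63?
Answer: -939645/188 ≈ -4998.1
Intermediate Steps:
Q(Y) = 3
T = -95/21 (T = -285*1/63 = -95/21 ≈ -4.5238)
h(k) = 0 (h(k) = 1 + 5*(-⅕) = 1 - 1 = 0)
j(E) = 380/21 - 4*E² (j(E) = -4*((E² + 0*E) - 95/21) = -4*((E² + 0) - 95/21) = -4*(E² - 95/21) = -4*(-95/21 + E²) = 380/21 - 4*E²)
89490/j(Q(-16)) = 89490/(380/21 - 4*3²) = 89490/(380/21 - 4*9) = 89490/(380/21 - 36) = 89490/(-376/21) = 89490*(-21/376) = -939645/188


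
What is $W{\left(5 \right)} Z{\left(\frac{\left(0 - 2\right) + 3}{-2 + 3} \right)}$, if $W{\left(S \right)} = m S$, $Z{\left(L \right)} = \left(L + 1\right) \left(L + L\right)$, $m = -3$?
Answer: $-60$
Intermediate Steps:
$Z{\left(L \right)} = 2 L \left(1 + L\right)$ ($Z{\left(L \right)} = \left(1 + L\right) 2 L = 2 L \left(1 + L\right)$)
$W{\left(S \right)} = - 3 S$
$W{\left(5 \right)} Z{\left(\frac{\left(0 - 2\right) + 3}{-2 + 3} \right)} = \left(-3\right) 5 \cdot 2 \frac{\left(0 - 2\right) + 3}{-2 + 3} \left(1 + \frac{\left(0 - 2\right) + 3}{-2 + 3}\right) = - 15 \cdot 2 \frac{\left(0 - 2\right) + 3}{1} \left(1 + \frac{\left(0 - 2\right) + 3}{1}\right) = - 15 \cdot 2 \left(-2 + 3\right) 1 \left(1 + \left(-2 + 3\right) 1\right) = - 15 \cdot 2 \cdot 1 \cdot 1 \left(1 + 1 \cdot 1\right) = - 15 \cdot 2 \cdot 1 \left(1 + 1\right) = - 15 \cdot 2 \cdot 1 \cdot 2 = \left(-15\right) 4 = -60$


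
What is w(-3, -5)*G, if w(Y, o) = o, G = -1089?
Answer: 5445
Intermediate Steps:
w(-3, -5)*G = -5*(-1089) = 5445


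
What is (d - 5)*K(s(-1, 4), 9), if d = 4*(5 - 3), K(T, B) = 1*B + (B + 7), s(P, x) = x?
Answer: 75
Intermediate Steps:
K(T, B) = 7 + 2*B (K(T, B) = B + (7 + B) = 7 + 2*B)
d = 8 (d = 4*2 = 8)
(d - 5)*K(s(-1, 4), 9) = (8 - 5)*(7 + 2*9) = 3*(7 + 18) = 3*25 = 75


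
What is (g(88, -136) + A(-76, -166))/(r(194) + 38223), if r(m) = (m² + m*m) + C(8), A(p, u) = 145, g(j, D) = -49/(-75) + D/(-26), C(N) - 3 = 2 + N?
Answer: 36778/27667575 ≈ 0.0013293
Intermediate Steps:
C(N) = 5 + N (C(N) = 3 + (2 + N) = 5 + N)
g(j, D) = 49/75 - D/26 (g(j, D) = -49*(-1/75) + D*(-1/26) = 49/75 - D/26)
r(m) = 13 + 2*m² (r(m) = (m² + m*m) + (5 + 8) = (m² + m²) + 13 = 2*m² + 13 = 13 + 2*m²)
(g(88, -136) + A(-76, -166))/(r(194) + 38223) = ((49/75 - 1/26*(-136)) + 145)/((13 + 2*194²) + 38223) = ((49/75 + 68/13) + 145)/((13 + 2*37636) + 38223) = (5737/975 + 145)/((13 + 75272) + 38223) = 147112/(975*(75285 + 38223)) = (147112/975)/113508 = (147112/975)*(1/113508) = 36778/27667575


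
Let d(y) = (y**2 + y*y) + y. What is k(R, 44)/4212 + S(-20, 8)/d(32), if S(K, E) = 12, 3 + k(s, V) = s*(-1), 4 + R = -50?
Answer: 251/14040 ≈ 0.017877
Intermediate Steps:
R = -54 (R = -4 - 50 = -54)
k(s, V) = -3 - s (k(s, V) = -3 + s*(-1) = -3 - s)
d(y) = y + 2*y**2 (d(y) = (y**2 + y**2) + y = 2*y**2 + y = y + 2*y**2)
k(R, 44)/4212 + S(-20, 8)/d(32) = (-3 - 1*(-54))/4212 + 12/((32*(1 + 2*32))) = (-3 + 54)*(1/4212) + 12/((32*(1 + 64))) = 51*(1/4212) + 12/((32*65)) = 17/1404 + 12/2080 = 17/1404 + 12*(1/2080) = 17/1404 + 3/520 = 251/14040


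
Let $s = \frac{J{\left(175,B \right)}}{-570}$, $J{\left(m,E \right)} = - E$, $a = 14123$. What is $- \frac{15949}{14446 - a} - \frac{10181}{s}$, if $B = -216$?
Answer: $\frac{311829821}{11628} \approx 26817.0$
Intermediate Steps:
$s = - \frac{36}{95}$ ($s = \frac{\left(-1\right) \left(-216\right)}{-570} = 216 \left(- \frac{1}{570}\right) = - \frac{36}{95} \approx -0.37895$)
$- \frac{15949}{14446 - a} - \frac{10181}{s} = - \frac{15949}{14446 - 14123} - \frac{10181}{- \frac{36}{95}} = - \frac{15949}{14446 - 14123} - - \frac{967195}{36} = - \frac{15949}{323} + \frac{967195}{36} = \frac{311829821}{11628}$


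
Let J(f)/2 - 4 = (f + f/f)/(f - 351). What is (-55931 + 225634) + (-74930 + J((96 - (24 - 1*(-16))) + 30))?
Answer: 25116791/265 ≈ 94780.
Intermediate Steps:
J(f) = 8 + 2*(1 + f)/(-351 + f) (J(f) = 8 + 2*((f + f/f)/(f - 351)) = 8 + 2*((f + 1)/(-351 + f)) = 8 + 2*((1 + f)/(-351 + f)) = 8 + 2*(1 + f)/(-351 + f))
(-55931 + 225634) + (-74930 + J((96 - (24 - 1*(-16))) + 30)) = (-55931 + 225634) + (-74930 + 2*(-1403 + 5*((96 - (24 - 1*(-16))) + 30))/(-351 + ((96 - (24 - 1*(-16))) + 30))) = 169703 + (-74930 + 2*(-1403 + 5*((96 - (24 + 16)) + 30))/(-351 + ((96 - (24 + 16)) + 30))) = 169703 + (-74930 + 2*(-1403 + 5*((96 - 1*40) + 30))/(-351 + ((96 - 1*40) + 30))) = 169703 + (-74930 + 2*(-1403 + 5*((96 - 40) + 30))/(-351 + ((96 - 40) + 30))) = 169703 + (-74930 + 2*(-1403 + 5*(56 + 30))/(-351 + (56 + 30))) = 169703 + (-74930 + 2*(-1403 + 5*86)/(-351 + 86)) = 169703 + (-74930 + 2*(-1403 + 430)/(-265)) = 169703 + (-74930 + 2*(-1/265)*(-973)) = 169703 + (-74930 + 1946/265) = 169703 - 19854504/265 = 25116791/265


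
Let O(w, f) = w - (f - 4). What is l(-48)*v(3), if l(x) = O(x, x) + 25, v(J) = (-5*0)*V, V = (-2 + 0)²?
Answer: 0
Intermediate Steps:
V = 4 (V = (-2)² = 4)
O(w, f) = 4 + w - f (O(w, f) = w - (-4 + f) = w + (4 - f) = 4 + w - f)
v(J) = 0 (v(J) = -5*0*4 = 0*4 = 0)
l(x) = 29 (l(x) = (4 + x - x) + 25 = 4 + 25 = 29)
l(-48)*v(3) = 29*0 = 0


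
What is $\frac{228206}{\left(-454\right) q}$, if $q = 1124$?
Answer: $- \frac{114103}{255148} \approx -0.4472$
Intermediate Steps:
$\frac{228206}{\left(-454\right) q} = \frac{228206}{\left(-454\right) 1124} = \frac{228206}{-510296} = 228206 \left(- \frac{1}{510296}\right) = - \frac{114103}{255148}$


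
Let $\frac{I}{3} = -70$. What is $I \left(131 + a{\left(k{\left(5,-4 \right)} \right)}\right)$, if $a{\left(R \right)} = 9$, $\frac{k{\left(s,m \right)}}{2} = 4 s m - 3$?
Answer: $-29400$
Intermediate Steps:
$k{\left(s,m \right)} = -6 + 8 m s$ ($k{\left(s,m \right)} = 2 \left(4 s m - 3\right) = 2 \left(4 m s - 3\right) = 2 \left(-3 + 4 m s\right) = -6 + 8 m s$)
$I = -210$ ($I = 3 \left(-70\right) = -210$)
$I \left(131 + a{\left(k{\left(5,-4 \right)} \right)}\right) = - 210 \left(131 + 9\right) = \left(-210\right) 140 = -29400$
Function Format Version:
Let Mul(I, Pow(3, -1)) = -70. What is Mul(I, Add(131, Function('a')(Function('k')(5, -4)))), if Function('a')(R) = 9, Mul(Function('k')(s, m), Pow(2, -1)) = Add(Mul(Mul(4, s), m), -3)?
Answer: -29400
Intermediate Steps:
Function('k')(s, m) = Add(-6, Mul(8, m, s)) (Function('k')(s, m) = Mul(2, Add(Mul(Mul(4, s), m), -3)) = Mul(2, Add(Mul(4, m, s), -3)) = Mul(2, Add(-3, Mul(4, m, s))) = Add(-6, Mul(8, m, s)))
I = -210 (I = Mul(3, -70) = -210)
Mul(I, Add(131, Function('a')(Function('k')(5, -4)))) = Mul(-210, Add(131, 9)) = Mul(-210, 140) = -29400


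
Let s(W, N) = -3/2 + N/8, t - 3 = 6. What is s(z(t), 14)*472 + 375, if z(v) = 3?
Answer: 493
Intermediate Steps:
t = 9 (t = 3 + 6 = 9)
s(W, N) = -3/2 + N/8 (s(W, N) = -3*½ + N*(⅛) = -3/2 + N/8)
s(z(t), 14)*472 + 375 = (-3/2 + (⅛)*14)*472 + 375 = (-3/2 + 7/4)*472 + 375 = (¼)*472 + 375 = 118 + 375 = 493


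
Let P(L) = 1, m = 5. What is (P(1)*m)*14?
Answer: 70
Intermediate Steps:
(P(1)*m)*14 = (1*5)*14 = 5*14 = 70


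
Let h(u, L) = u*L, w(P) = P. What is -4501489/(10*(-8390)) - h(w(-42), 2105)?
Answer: 7422100489/83900 ≈ 88464.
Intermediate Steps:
h(u, L) = L*u
-4501489/(10*(-8390)) - h(w(-42), 2105) = -4501489/(10*(-8390)) - 2105*(-42) = -4501489/(-83900) - 1*(-88410) = -4501489*(-1/83900) + 88410 = 4501489/83900 + 88410 = 7422100489/83900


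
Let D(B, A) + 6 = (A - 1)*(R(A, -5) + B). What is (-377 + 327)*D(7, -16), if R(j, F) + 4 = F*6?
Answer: -22650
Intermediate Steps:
R(j, F) = -4 + 6*F (R(j, F) = -4 + F*6 = -4 + 6*F)
D(B, A) = -6 + (-1 + A)*(-34 + B) (D(B, A) = -6 + (A - 1)*((-4 + 6*(-5)) + B) = -6 + (-1 + A)*((-4 - 30) + B) = -6 + (-1 + A)*(-34 + B))
(-377 + 327)*D(7, -16) = (-377 + 327)*(28 - 1*7 - 34*(-16) - 16*7) = -50*(28 - 7 + 544 - 112) = -50*453 = -22650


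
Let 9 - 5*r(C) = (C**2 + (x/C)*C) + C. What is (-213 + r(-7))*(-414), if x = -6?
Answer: 452088/5 ≈ 90418.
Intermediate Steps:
r(C) = 3 - C/5 - C**2/5 (r(C) = 9/5 - ((C**2 + (-6/C)*C) + C)/5 = 9/5 - ((C**2 - 6) + C)/5 = 9/5 - ((-6 + C**2) + C)/5 = 9/5 - (-6 + C + C**2)/5 = 9/5 + (6/5 - C/5 - C**2/5) = 3 - C/5 - C**2/5)
(-213 + r(-7))*(-414) = (-213 + (3 - 1/5*(-7) - 1/5*(-7)**2))*(-414) = (-213 + (3 + 7/5 - 1/5*49))*(-414) = (-213 + (3 + 7/5 - 49/5))*(-414) = (-213 - 27/5)*(-414) = -1092/5*(-414) = 452088/5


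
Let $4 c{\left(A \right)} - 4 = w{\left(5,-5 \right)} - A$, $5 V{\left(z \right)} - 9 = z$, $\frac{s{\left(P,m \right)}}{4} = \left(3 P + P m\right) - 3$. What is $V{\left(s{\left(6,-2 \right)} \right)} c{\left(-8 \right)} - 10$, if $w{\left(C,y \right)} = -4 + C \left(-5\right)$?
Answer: $- \frac{557}{20} \approx -27.85$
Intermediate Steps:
$w{\left(C,y \right)} = -4 - 5 C$
$s{\left(P,m \right)} = -12 + 12 P + 4 P m$ ($s{\left(P,m \right)} = 4 \left(\left(3 P + P m\right) - 3\right) = 4 \left(-3 + 3 P + P m\right) = -12 + 12 P + 4 P m$)
$V{\left(z \right)} = \frac{9}{5} + \frac{z}{5}$
$c{\left(A \right)} = - \frac{25}{4} - \frac{A}{4}$ ($c{\left(A \right)} = 1 + \frac{\left(-4 - 25\right) - A}{4} = 1 + \frac{-29 - A}{4} = 1 - \left(\frac{29}{4} + \frac{A}{4}\right) = - \frac{25}{4} - \frac{A}{4}$)
$V{\left(s{\left(6,-2 \right)} \right)} c{\left(-8 \right)} - 10 = \left(\frac{9}{5} + \frac{-12 + 12 \cdot 6 + 4 \cdot 6 \left(-2\right)}{5}\right) \left(- \frac{25}{4} - -2\right) - 10 = \left(\frac{9}{5} + \frac{-12 + 72 - 48}{5}\right) \left(- \frac{25}{4} + 2\right) - 10 = \left(\frac{9}{5} + \frac{1}{5} \cdot 12\right) \left(- \frac{17}{4}\right) - 10 = \left(\frac{9}{5} + \frac{12}{5}\right) \left(- \frac{17}{4}\right) - 10 = \frac{21}{5} \left(- \frac{17}{4}\right) - 10 = - \frac{357}{20} - 10 = - \frac{557}{20}$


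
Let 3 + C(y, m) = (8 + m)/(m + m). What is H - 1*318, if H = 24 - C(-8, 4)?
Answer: -585/2 ≈ -292.50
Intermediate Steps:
C(y, m) = -3 + (8 + m)/(2*m) (C(y, m) = -3 + (8 + m)/(m + m) = -3 + (8 + m)/((2*m)) = -3 + (8 + m)*(1/(2*m)) = -3 + (8 + m)/(2*m))
H = 51/2 (H = 24 - (-5/2 + 4/4) = 24 - (-5/2 + 4*(¼)) = 24 - (-5/2 + 1) = 24 - 1*(-3/2) = 24 + 3/2 = 51/2 ≈ 25.500)
H - 1*318 = 51/2 - 1*318 = 51/2 - 318 = -585/2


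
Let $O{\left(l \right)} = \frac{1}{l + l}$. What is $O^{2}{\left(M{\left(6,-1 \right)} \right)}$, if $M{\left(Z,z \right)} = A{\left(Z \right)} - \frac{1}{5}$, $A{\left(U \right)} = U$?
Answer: $\frac{25}{3364} \approx 0.0074316$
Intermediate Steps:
$M{\left(Z,z \right)} = - \frac{1}{5} + Z$ ($M{\left(Z,z \right)} = Z - \frac{1}{5} = - \frac{1}{5} + Z$)
$O{\left(l \right)} = \frac{1}{2 l}$
$O^{2}{\left(M{\left(6,-1 \right)} \right)} = \left(\frac{1}{2 \left(- \frac{1}{5} + 6\right)}\right)^{2} = \left(\frac{1}{2 \cdot \frac{29}{5}}\right)^{2} = \left(\frac{1}{2} \cdot \frac{5}{29}\right)^{2} = \left(\frac{5}{58}\right)^{2} = \frac{25}{3364}$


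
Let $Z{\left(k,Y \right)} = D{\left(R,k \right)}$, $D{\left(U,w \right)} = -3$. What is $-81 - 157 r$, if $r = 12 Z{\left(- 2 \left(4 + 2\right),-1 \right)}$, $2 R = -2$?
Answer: $5571$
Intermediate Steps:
$R = -1$ ($R = \frac{1}{2} \left(-2\right) = -1$)
$Z{\left(k,Y \right)} = -3$
$r = -36$ ($r = 12 \left(-3\right) = -36$)
$-81 - 157 r = -81 - -5652 = -81 + 5652 = 5571$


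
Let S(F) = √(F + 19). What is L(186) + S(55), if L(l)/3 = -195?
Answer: -585 + √74 ≈ -576.40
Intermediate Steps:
L(l) = -585 (L(l) = 3*(-195) = -585)
S(F) = √(19 + F)
L(186) + S(55) = -585 + √(19 + 55) = -585 + √74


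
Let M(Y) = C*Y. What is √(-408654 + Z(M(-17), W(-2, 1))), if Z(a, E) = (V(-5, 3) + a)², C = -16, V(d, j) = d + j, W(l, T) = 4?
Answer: 3*I*√37306 ≈ 579.44*I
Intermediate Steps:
M(Y) = -16*Y
Z(a, E) = (-2 + a)² (Z(a, E) = ((-5 + 3) + a)² = (-2 + a)²)
√(-408654 + Z(M(-17), W(-2, 1))) = √(-408654 + (-2 - 16*(-17))²) = √(-408654 + (-2 + 272)²) = √(-408654 + 270²) = √(-408654 + 72900) = √(-335754) = 3*I*√37306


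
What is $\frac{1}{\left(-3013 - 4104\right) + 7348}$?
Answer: $\frac{1}{231} \approx 0.004329$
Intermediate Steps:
$\frac{1}{\left(-3013 - 4104\right) + 7348} = \frac{1}{-7117 + 7348} = \frac{1}{231}$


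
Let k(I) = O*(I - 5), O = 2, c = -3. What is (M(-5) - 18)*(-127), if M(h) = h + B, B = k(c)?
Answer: 4953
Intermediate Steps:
k(I) = -10 + 2*I (k(I) = 2*(I - 5) = 2*(-5 + I) = -10 + 2*I)
B = -16 (B = -10 + 2*(-3) = -10 - 6 = -16)
M(h) = -16 + h (M(h) = h - 16 = -16 + h)
(M(-5) - 18)*(-127) = ((-16 - 5) - 18)*(-127) = (-21 - 18)*(-127) = -39*(-127) = 4953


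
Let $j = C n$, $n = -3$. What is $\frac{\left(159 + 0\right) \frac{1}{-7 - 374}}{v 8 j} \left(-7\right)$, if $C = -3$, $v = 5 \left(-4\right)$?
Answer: $- \frac{371}{182880} \approx -0.0020287$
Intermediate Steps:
$v = -20$
$j = 9$ ($j = \left(-3\right) \left(-3\right) = 9$)
$\frac{\left(159 + 0\right) \frac{1}{-7 - 374}}{v 8 j} \left(-7\right) = \frac{\left(159 + 0\right) \frac{1}{-7 - 374}}{\left(-20\right) 8 \cdot 9} \left(-7\right) = \frac{159 \frac{1}{-381}}{\left(-160\right) 9} \left(-7\right) = \frac{159 \left(- \frac{1}{381}\right)}{-1440} \left(-7\right) = \left(- \frac{53}{127}\right) \left(- \frac{1}{1440}\right) \left(-7\right) = \frac{53}{182880} \left(-7\right) = - \frac{371}{182880}$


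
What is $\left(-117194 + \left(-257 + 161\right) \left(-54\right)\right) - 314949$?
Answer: $-426959$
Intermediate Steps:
$\left(-117194 + \left(-257 + 161\right) \left(-54\right)\right) - 314949 = \left(-117194 - -5184\right) - 314949 = \left(-117194 + 5184\right) - 314949 = -112010 - 314949 = -426959$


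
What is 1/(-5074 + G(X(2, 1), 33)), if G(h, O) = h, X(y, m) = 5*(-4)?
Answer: -1/5094 ≈ -0.00019631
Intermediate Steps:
X(y, m) = -20
1/(-5074 + G(X(2, 1), 33)) = 1/(-5074 - 20) = 1/(-5094) = -1/5094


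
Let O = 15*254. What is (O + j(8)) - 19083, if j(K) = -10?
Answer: -15283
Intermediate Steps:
O = 3810
(O + j(8)) - 19083 = (3810 - 10) - 19083 = 3800 - 19083 = -15283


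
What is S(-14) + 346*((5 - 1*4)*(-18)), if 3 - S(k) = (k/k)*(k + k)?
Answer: -6197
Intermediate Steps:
S(k) = 3 - 2*k (S(k) = 3 - k/k*(k + k) = 3 - 2*k)
S(-14) + 346*((5 - 1*4)*(-18)) = (3 - 2*(-14)) + 346*((5 - 1*4)*(-18)) = (3 + 28) + 346*((5 - 4)*(-18)) = 31 + 346*(1*(-18)) = 31 + 346*(-18) = 31 - 6228 = -6197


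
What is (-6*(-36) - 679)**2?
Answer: 214369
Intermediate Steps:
(-6*(-36) - 679)**2 = (216 - 679)**2 = (-463)**2 = 214369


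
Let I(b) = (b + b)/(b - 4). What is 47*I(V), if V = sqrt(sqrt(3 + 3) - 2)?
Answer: -94*sqrt(-2 + sqrt(6))/(4 - sqrt(-2 + sqrt(6))) ≈ -18.928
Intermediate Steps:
V = sqrt(-2 + sqrt(6)) (V = sqrt(sqrt(6) - 2) = sqrt(-2 + sqrt(6)) ≈ 0.67044)
I(b) = 2*b/(-4 + b) (I(b) = (2*b)/(-4 + b) = 2*b/(-4 + b))
47*I(V) = 47*(2*sqrt(-2 + sqrt(6))/(-4 + sqrt(-2 + sqrt(6)))) = 94*sqrt(-2 + sqrt(6))/(-4 + sqrt(-2 + sqrt(6)))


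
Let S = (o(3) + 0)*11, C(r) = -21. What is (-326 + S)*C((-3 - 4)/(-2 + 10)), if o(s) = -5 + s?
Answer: 7308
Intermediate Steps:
S = -22 (S = ((-5 + 3) + 0)*11 = (-2 + 0)*11 = -2*11 = -22)
(-326 + S)*C((-3 - 4)/(-2 + 10)) = (-326 - 22)*(-21) = -348*(-21) = 7308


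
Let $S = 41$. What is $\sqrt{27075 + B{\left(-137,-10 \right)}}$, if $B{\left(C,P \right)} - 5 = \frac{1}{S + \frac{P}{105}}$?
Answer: $\frac{\sqrt{19981835519}}{859} \approx 164.56$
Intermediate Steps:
$B{\left(C,P \right)} = 5 + \frac{1}{41 + \frac{P}{105}}$
$\sqrt{27075 + B{\left(-137,-10 \right)}} = \sqrt{27075 + \frac{5 \left(4326 - 10\right)}{4305 - 10}} = \sqrt{27075 + 5 \cdot \frac{1}{4295} \cdot 4316} = \sqrt{27075 + \frac{4316}{859}} = \sqrt{\frac{23261741}{859}} = \frac{\sqrt{19981835519}}{859}$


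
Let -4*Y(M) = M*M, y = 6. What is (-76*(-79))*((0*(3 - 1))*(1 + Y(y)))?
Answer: 0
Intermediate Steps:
Y(M) = -M**2/4 (Y(M) = -M*M/4 = -M**2/4)
(-76*(-79))*((0*(3 - 1))*(1 + Y(y))) = (-76*(-79))*((0*(3 - 1))*(1 - 1/4*6**2)) = 6004*((0*2)*(1 - 1/4*36)) = 6004*(0*(1 - 9)) = 6004*(0*(-8)) = 6004*0 = 0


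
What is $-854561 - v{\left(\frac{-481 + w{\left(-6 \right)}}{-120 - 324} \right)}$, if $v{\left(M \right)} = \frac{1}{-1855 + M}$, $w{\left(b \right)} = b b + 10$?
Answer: $- \frac{234487265447}{274395} \approx -8.5456 \cdot 10^{5}$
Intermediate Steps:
$w{\left(b \right)} = 10 + b^{2}$ ($w{\left(b \right)} = b^{2} + 10 = 10 + b^{2}$)
$-854561 - v{\left(\frac{-481 + w{\left(-6 \right)}}{-120 - 324} \right)} = -854561 - \frac{1}{-1855 + \frac{-481 + \left(10 + \left(-6\right)^{2}\right)}{-120 - 324}} = -854561 - \frac{1}{-1855 + \frac{-481 + \left(10 + 36\right)}{-444}} = -854561 - \frac{1}{-1855 + \left(-481 + 46\right) \left(- \frac{1}{444}\right)} = -854561 - \frac{1}{-1855 - - \frac{145}{148}} = -854561 - \frac{1}{-1855 + \frac{145}{148}} = -854561 - \frac{1}{- \frac{274395}{148}} = -854561 - - \frac{148}{274395} = -854561 + \frac{148}{274395} = - \frac{234487265447}{274395}$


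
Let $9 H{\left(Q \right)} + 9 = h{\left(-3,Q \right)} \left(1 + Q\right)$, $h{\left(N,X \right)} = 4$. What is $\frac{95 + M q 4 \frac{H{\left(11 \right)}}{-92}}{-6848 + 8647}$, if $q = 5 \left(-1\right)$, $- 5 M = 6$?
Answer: $\frac{2159}{41377} \approx 0.052179$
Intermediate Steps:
$M = - \frac{6}{5}$ ($M = \left(- \frac{1}{5}\right) 6 = - \frac{6}{5} \approx -1.2$)
$H{\left(Q \right)} = - \frac{5}{9} + \frac{4 Q}{9}$ ($H{\left(Q \right)} = -1 + \frac{4 \left(1 + Q\right)}{9} = -1 + \frac{4 + 4 Q}{9} = -1 + \left(\frac{4}{9} + \frac{4 Q}{9}\right) = - \frac{5}{9} + \frac{4 Q}{9}$)
$q = -5$
$\frac{95 + M q 4 \frac{H{\left(11 \right)}}{-92}}{-6848 + 8647} = \frac{95 + \left(- \frac{6}{5}\right) \left(-5\right) 4 \frac{- \frac{5}{9} + \frac{4}{9} \cdot 11}{-92}}{-6848 + 8647} = \frac{95 + 6 \cdot 4 \left(- \frac{5}{9} + \frac{44}{9}\right) \left(- \frac{1}{92}\right)}{1799} = \left(95 + 24 \cdot \frac{13}{3} \left(- \frac{1}{92}\right)\right) \frac{1}{1799} = \left(95 + 24 \left(- \frac{13}{276}\right)\right) \frac{1}{1799} = \left(95 - \frac{26}{23}\right) \frac{1}{1799} = \frac{2159}{23} \cdot \frac{1}{1799} = \frac{2159}{41377}$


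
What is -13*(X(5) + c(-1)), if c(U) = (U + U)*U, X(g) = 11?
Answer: -169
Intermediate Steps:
c(U) = 2*U² (c(U) = (2*U)*U = 2*U²)
-13*(X(5) + c(-1)) = -13*(11 + 2*(-1)²) = -13*(11 + 2*1) = -13*(11 + 2) = -13*13 = -169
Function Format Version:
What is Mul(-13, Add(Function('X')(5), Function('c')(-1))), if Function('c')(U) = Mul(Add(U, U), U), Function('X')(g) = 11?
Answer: -169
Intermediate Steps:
Function('c')(U) = Mul(2, Pow(U, 2)) (Function('c')(U) = Mul(Mul(2, U), U) = Mul(2, Pow(U, 2)))
Mul(-13, Add(Function('X')(5), Function('c')(-1))) = Mul(-13, Add(11, Mul(2, Pow(-1, 2)))) = Mul(-13, Add(11, Mul(2, 1))) = Mul(-13, Add(11, 2)) = Mul(-13, 13) = -169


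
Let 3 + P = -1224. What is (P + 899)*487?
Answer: -159736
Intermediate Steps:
P = -1227 (P = -3 - 1224 = -1227)
(P + 899)*487 = (-1227 + 899)*487 = -328*487 = -159736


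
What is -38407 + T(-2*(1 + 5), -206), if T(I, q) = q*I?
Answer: -35935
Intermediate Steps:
T(I, q) = I*q
-38407 + T(-2*(1 + 5), -206) = -38407 - 2*(1 + 5)*(-206) = -38407 - 2*6*(-206) = -38407 - 12*(-206) = -38407 + 2472 = -35935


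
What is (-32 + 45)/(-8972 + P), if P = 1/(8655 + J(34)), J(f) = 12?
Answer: -112671/77760323 ≈ -0.0014490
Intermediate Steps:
P = 1/8667 (P = 1/(8655 + 12) = 1/8667 ≈ 0.00011538)
(-32 + 45)/(-8972 + P) = (-32 + 45)/(-8972 + 1/8667) = 13/(-77760323/8667) = 13*(-8667/77760323) = -112671/77760323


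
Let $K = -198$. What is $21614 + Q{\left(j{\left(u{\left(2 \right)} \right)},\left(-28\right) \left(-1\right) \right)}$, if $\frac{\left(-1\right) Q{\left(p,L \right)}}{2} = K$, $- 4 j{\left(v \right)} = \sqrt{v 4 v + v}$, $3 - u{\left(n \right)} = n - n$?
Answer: $22010$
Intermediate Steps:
$u{\left(n \right)} = 3$ ($u{\left(n \right)} = 3 - \left(n - n\right) = 3 - 0 = 3 + 0 = 3$)
$j{\left(v \right)} = - \frac{\sqrt{v + 4 v^{2}}}{4}$ ($j{\left(v \right)} = - \frac{\sqrt{v 4 v + v}}{4} = - \frac{\sqrt{4 v v + v}}{4} = - \frac{\sqrt{4 v^{2} + v}}{4} = - \frac{\sqrt{v + 4 v^{2}}}{4}$)
$Q{\left(p,L \right)} = 396$ ($Q{\left(p,L \right)} = \left(-2\right) \left(-198\right) = 396$)
$21614 + Q{\left(j{\left(u{\left(2 \right)} \right)},\left(-28\right) \left(-1\right) \right)} = 21614 + 396 = 22010$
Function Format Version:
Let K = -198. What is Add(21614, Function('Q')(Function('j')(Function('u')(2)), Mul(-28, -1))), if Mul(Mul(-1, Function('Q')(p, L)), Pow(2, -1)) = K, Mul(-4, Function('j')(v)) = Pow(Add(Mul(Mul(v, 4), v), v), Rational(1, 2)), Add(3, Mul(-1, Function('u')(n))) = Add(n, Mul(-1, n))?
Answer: 22010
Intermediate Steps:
Function('u')(n) = 3 (Function('u')(n) = Add(3, Mul(-1, Add(n, Mul(-1, n)))) = Add(3, Mul(-1, 0)) = Add(3, 0) = 3)
Function('j')(v) = Mul(Rational(-1, 4), Pow(Add(v, Mul(4, Pow(v, 2))), Rational(1, 2))) (Function('j')(v) = Mul(Rational(-1, 4), Pow(Add(Mul(Mul(v, 4), v), v), Rational(1, 2))) = Mul(Rational(-1, 4), Pow(Add(Mul(Mul(4, v), v), v), Rational(1, 2))) = Mul(Rational(-1, 4), Pow(Add(Mul(4, Pow(v, 2)), v), Rational(1, 2))) = Mul(Rational(-1, 4), Pow(Add(v, Mul(4, Pow(v, 2))), Rational(1, 2))))
Function('Q')(p, L) = 396 (Function('Q')(p, L) = Mul(-2, -198) = 396)
Add(21614, Function('Q')(Function('j')(Function('u')(2)), Mul(-28, -1))) = Add(21614, 396) = 22010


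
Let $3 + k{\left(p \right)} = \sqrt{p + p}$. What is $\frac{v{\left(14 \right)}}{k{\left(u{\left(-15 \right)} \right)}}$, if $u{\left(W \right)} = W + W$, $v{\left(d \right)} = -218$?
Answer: $\frac{218}{23} + \frac{436 i \sqrt{15}}{69} \approx 9.4783 + 24.473 i$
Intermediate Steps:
$u{\left(W \right)} = 2 W$
$k{\left(p \right)} = -3 + \sqrt{2} \sqrt{p}$ ($k{\left(p \right)} = -3 + \sqrt{p + p} = -3 + \sqrt{2 p} = -3 + \sqrt{2} \sqrt{p}$)
$\frac{v{\left(14 \right)}}{k{\left(u{\left(-15 \right)} \right)}} = - \frac{218}{-3 + \sqrt{2} \sqrt{2 \left(-15\right)}} = - \frac{218}{-3 + \sqrt{2} \sqrt{-30}} = - \frac{218}{-3 + \sqrt{2} i \sqrt{30}} = - \frac{218}{-3 + 2 i \sqrt{15}}$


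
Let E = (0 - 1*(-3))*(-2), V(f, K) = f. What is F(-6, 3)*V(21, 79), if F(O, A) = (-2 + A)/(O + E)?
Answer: -7/4 ≈ -1.7500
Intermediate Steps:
E = -6 (E = (0 + 3)*(-2) = 3*(-2) = -6)
F(O, A) = (-2 + A)/(-6 + O) (F(O, A) = (-2 + A)/(O - 6) = (-2 + A)/(-6 + O))
F(-6, 3)*V(21, 79) = ((-2 + 3)/(-6 - 6))*21 = (1/(-12))*21 = -1/12*1*21 = -1/12*21 = -7/4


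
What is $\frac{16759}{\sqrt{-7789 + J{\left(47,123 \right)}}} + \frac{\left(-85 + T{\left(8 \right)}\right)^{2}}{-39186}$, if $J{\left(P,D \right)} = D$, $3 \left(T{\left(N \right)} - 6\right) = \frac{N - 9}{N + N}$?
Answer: $- \frac{14386849}{90284544} - \frac{16759 i \sqrt{7666}}{7666} \approx -0.15935 - 191.41 i$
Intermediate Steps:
$T{\left(N \right)} = 6 + \frac{-9 + N}{6 N}$ ($T{\left(N \right)} = 6 + \frac{\left(N - 9\right) \frac{1}{N + N}}{3} = 6 + \frac{\left(-9 + N\right) \frac{1}{2 N}}{3} = 6 + \frac{\frac{1}{2} \frac{1}{N} \left(-9 + N\right)}{3} = 6 + \frac{-9 + N}{6 N}$)
$\frac{16759}{\sqrt{-7789 + J{\left(47,123 \right)}}} + \frac{\left(-85 + T{\left(8 \right)}\right)^{2}}{-39186} = \frac{16759}{\sqrt{-7789 + 123}} + \frac{\left(-85 + \frac{-9 + 37 \cdot 8}{6 \cdot 8}\right)^{2}}{-39186} = \frac{16759}{\sqrt{-7666}} + \left(-85 + \frac{1}{6} \cdot \frac{1}{8} \left(-9 + 296\right)\right)^{2} \left(- \frac{1}{39186}\right) = \frac{16759}{i \sqrt{7666}} + \left(-85 + \frac{1}{6} \cdot \frac{1}{8} \cdot 287\right)^{2} \left(- \frac{1}{39186}\right) = 16759 \left(- \frac{i \sqrt{7666}}{7666}\right) + \left(-85 + \frac{287}{48}\right)^{2} \left(- \frac{1}{39186}\right) = - \frac{16759 i \sqrt{7666}}{7666} + \left(- \frac{3793}{48}\right)^{2} \left(- \frac{1}{39186}\right) = - \frac{16759 i \sqrt{7666}}{7666} + \frac{14386849}{2304} \left(- \frac{1}{39186}\right) = - \frac{16759 i \sqrt{7666}}{7666} - \frac{14386849}{90284544} = - \frac{14386849}{90284544} - \frac{16759 i \sqrt{7666}}{7666}$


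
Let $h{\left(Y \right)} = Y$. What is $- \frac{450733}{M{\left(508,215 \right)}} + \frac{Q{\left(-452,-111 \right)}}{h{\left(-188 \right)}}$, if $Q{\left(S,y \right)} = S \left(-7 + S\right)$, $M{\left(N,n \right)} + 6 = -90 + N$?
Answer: $- \frac{42553655}{19364} \approx -2197.6$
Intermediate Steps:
$M{\left(N,n \right)} = -96 + N$ ($M{\left(N,n \right)} = -6 + \left(-90 + N\right) = -96 + N$)
$- \frac{450733}{M{\left(508,215 \right)}} + \frac{Q{\left(-452,-111 \right)}}{h{\left(-188 \right)}} = - \frac{450733}{-96 + 508} + \frac{\left(-452\right) \left(-7 - 452\right)}{-188} = - \frac{450733}{412} + \left(-452\right) \left(-459\right) \left(- \frac{1}{188}\right) = \left(-450733\right) \frac{1}{412} + 207468 \left(- \frac{1}{188}\right) = - \frac{450733}{412} - \frac{51867}{47} = - \frac{42553655}{19364}$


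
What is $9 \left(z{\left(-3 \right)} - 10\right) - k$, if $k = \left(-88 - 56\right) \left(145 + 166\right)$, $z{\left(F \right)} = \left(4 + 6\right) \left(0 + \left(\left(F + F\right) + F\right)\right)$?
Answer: $43884$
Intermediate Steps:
$z{\left(F \right)} = 30 F$ ($z{\left(F \right)} = 10 \left(0 + \left(2 F + F\right)\right) = 10 \left(0 + 3 F\right) = 10 \cdot 3 F = 30 F$)
$k = -44784$ ($k = \left(-144\right) 311 = -44784$)
$9 \left(z{\left(-3 \right)} - 10\right) - k = 9 \left(30 \left(-3\right) - 10\right) - -44784 = 9 \left(-90 - 10\right) + 44784 = 9 \left(-100\right) + 44784 = -900 + 44784 = 43884$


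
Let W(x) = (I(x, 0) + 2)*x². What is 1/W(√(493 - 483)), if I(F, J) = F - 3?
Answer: 1/90 + √10/90 ≈ 0.046248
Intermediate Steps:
I(F, J) = -3 + F
W(x) = x²*(-1 + x) (W(x) = ((-3 + x) + 2)*x² = (-1 + x)*x² = x²*(-1 + x))
1/W(√(493 - 483)) = 1/((√(493 - 483))²*(-1 + √(493 - 483))) = 1/((√10)²*(-1 + √10)) = 1/(10*(-1 + √10)) = 1/(-10 + 10*√10)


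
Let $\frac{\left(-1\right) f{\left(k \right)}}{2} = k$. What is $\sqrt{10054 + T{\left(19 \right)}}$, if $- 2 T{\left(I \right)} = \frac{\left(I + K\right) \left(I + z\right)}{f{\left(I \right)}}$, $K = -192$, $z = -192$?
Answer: $\frac{\sqrt{15086627}}{38} \approx 102.21$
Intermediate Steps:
$f{\left(k \right)} = - 2 k$
$T{\left(I \right)} = \frac{\left(-192 + I\right)^{2}}{4 I}$ ($T{\left(I \right)} = - \frac{\left(I - 192\right) \left(I - 192\right) \frac{1}{\left(-2\right) I}}{2} = - \frac{\left(-192 + I\right) \left(-192 + I\right) \left(- \frac{1}{2 I}\right)}{2} = - \frac{\left(-192 + I\right)^{2} \left(- \frac{1}{2 I}\right)}{2} = - \frac{\left(- \frac{1}{2}\right) \frac{1}{I} \left(-192 + I\right)^{2}}{2} = \frac{\left(-192 + I\right)^{2}}{4 I}$)
$\sqrt{10054 + T{\left(19 \right)}} = \sqrt{10054 + \left(-96 + \frac{9216}{19} + \frac{1}{4} \cdot 19\right)} = \sqrt{10054 + \left(-96 + 9216 \cdot \frac{1}{19} + \frac{19}{4}\right)} = \sqrt{10054 + \left(-96 + \frac{9216}{19} + \frac{19}{4}\right)} = \sqrt{10054 + \frac{29929}{76}} = \sqrt{\frac{794033}{76}} = \frac{\sqrt{15086627}}{38}$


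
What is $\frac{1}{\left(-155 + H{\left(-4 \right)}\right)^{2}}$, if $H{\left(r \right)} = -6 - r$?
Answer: $\frac{1}{24649} \approx 4.057 \cdot 10^{-5}$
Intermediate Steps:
$\frac{1}{\left(-155 + H{\left(-4 \right)}\right)^{2}} = \frac{1}{\left(-155 - 2\right)^{2}} = \frac{1}{\left(-157\right)^{2}} = \frac{1}{24649}$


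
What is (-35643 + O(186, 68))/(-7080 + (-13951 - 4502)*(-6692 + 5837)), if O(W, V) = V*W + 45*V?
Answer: -1329/1051349 ≈ -0.0012641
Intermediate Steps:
O(W, V) = 45*V + V*W
(-35643 + O(186, 68))/(-7080 + (-13951 - 4502)*(-6692 + 5837)) = (-35643 + 68*(45 + 186))/(-7080 + (-13951 - 4502)*(-6692 + 5837)) = (-35643 + 68*231)/(-7080 - 18453*(-855)) = (-35643 + 15708)/(-7080 + 15777315) = -19935/15770235 = -19935*1/15770235 = -1329/1051349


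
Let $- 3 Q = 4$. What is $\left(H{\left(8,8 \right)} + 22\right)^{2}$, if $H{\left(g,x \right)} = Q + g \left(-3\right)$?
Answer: $\frac{100}{9} \approx 11.111$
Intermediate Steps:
$Q = - \frac{4}{3}$ ($Q = \left(- \frac{1}{3}\right) 4 = - \frac{4}{3} \approx -1.3333$)
$H{\left(g,x \right)} = - \frac{4}{3} - 3 g$ ($H{\left(g,x \right)} = - \frac{4}{3} + g \left(-3\right) = - \frac{4}{3} - 3 g$)
$\left(H{\left(8,8 \right)} + 22\right)^{2} = \left(\left(- \frac{4}{3} - 24\right) + 22\right)^{2} = \left(- \frac{76}{3} + 22\right)^{2} = \left(- \frac{10}{3}\right)^{2} = \frac{100}{9}$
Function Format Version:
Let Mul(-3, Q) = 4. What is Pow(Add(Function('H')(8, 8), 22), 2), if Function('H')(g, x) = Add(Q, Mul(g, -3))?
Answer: Rational(100, 9) ≈ 11.111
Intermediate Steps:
Q = Rational(-4, 3) (Q = Mul(Rational(-1, 3), 4) = Rational(-4, 3) ≈ -1.3333)
Function('H')(g, x) = Add(Rational(-4, 3), Mul(-3, g)) (Function('H')(g, x) = Add(Rational(-4, 3), Mul(g, -3)) = Add(Rational(-4, 3), Mul(-3, g)))
Pow(Add(Function('H')(8, 8), 22), 2) = Pow(Add(Add(Rational(-4, 3), Mul(-3, 8)), 22), 2) = Pow(Add(Add(Rational(-4, 3), -24), 22), 2) = Pow(Add(Rational(-76, 3), 22), 2) = Pow(Rational(-10, 3), 2) = Rational(100, 9)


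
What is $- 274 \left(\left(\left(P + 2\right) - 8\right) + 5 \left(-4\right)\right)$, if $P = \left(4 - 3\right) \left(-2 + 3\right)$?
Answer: $6850$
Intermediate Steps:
$P = 1$ ($P = 1 \cdot 1 = 1$)
$- 274 \left(\left(\left(P + 2\right) - 8\right) + 5 \left(-4\right)\right) = - 274 \left(\left(\left(1 + 2\right) - 8\right) + 5 \left(-4\right)\right) = - 274 \left(\left(3 - 8\right) - 20\right) = - 274 \left(-5 - 20\right) = \left(-274\right) \left(-25\right) = 6850$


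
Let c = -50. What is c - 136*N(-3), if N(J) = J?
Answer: 358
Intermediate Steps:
c - 136*N(-3) = -50 - 136*(-3) = -50 + 408 = 358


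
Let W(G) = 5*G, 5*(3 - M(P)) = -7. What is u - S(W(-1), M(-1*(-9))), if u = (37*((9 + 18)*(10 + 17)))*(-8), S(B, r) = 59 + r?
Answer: -1079237/5 ≈ -2.1585e+5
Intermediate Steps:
M(P) = 22/5 (M(P) = 3 - ⅕*(-7) = 3 + 7/5 = 22/5)
u = -215784 (u = (37*(27*27))*(-8) = (37*729)*(-8) = 26973*(-8) = -215784)
u - S(W(-1), M(-1*(-9))) = -215784 - (59 + 22/5) = -215784 - 1*317/5 = -215784 - 317/5 = -1079237/5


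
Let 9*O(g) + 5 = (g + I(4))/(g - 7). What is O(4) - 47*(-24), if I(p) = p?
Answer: 30433/27 ≈ 1127.1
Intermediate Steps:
O(g) = -5/9 + (4 + g)/(9*(-7 + g)) (O(g) = -5/9 + ((g + 4)/(g - 7))/9 = -5/9 + ((4 + g)/(-7 + g))/9 = -5/9 + (4 + g)/(9*(-7 + g)))
O(4) - 47*(-24) = (39 - 4*4)/(9*(-7 + 4)) - 47*(-24) = (⅑)*(39 - 16)/(-3) + 1128 = (⅑)*(-⅓)*23 + 1128 = -23/27 + 1128 = 30433/27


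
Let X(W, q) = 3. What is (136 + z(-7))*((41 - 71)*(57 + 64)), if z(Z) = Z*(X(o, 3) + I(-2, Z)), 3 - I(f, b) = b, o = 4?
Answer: -163350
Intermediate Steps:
I(f, b) = 3 - b
z(Z) = Z*(6 - Z) (z(Z) = Z*(3 + (3 - Z)) = Z*(6 - Z))
(136 + z(-7))*((41 - 71)*(57 + 64)) = (136 - 7*(6 - 1*(-7)))*((41 - 71)*(57 + 64)) = (136 - 7*(6 + 7))*(-30*121) = (136 - 7*13)*(-3630) = (136 - 91)*(-3630) = 45*(-3630) = -163350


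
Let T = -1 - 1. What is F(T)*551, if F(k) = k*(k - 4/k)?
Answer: 0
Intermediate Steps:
T = -2
F(T)*551 = (-4 + (-2)²)*551 = (-4 + 4)*551 = 0*551 = 0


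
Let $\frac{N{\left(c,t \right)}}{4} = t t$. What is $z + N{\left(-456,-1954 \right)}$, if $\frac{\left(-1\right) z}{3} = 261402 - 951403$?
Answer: $17342467$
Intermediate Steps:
$z = 2070003$ ($z = - 3 \left(261402 - 951403\right) = \left(-3\right) \left(-690001\right) = 2070003$)
$N{\left(c,t \right)} = 4 t^{2}$ ($N{\left(c,t \right)} = 4 t t = 4 t^{2}$)
$z + N{\left(-456,-1954 \right)} = 2070003 + 4 \left(-1954\right)^{2} = 2070003 + 4 \cdot 3818116 = 2070003 + 15272464 = 17342467$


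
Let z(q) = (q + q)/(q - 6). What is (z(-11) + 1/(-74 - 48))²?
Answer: 7112889/4301476 ≈ 1.6536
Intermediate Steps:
z(q) = 2*q/(-6 + q) (z(q) = (2*q)/(-6 + q) = 2*q/(-6 + q))
(z(-11) + 1/(-74 - 48))² = (2*(-11)/(-6 - 11) + 1/(-74 - 48))² = (2*(-11)/(-17) + 1/(-122))² = (2*(-11)*(-1/17) - 1/122)² = (22/17 - 1/122)² = (2667/2074)² = 7112889/4301476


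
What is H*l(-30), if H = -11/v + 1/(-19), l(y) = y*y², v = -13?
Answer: -5292000/247 ≈ -21425.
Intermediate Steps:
l(y) = y³
H = 196/247 (H = -11/(-13) + 1/(-19) = -11*(-1/13) + 1*(-1/19) = 11/13 - 1/19 = 196/247 ≈ 0.79352)
H*l(-30) = (196/247)*(-30)³ = (196/247)*(-27000) = -5292000/247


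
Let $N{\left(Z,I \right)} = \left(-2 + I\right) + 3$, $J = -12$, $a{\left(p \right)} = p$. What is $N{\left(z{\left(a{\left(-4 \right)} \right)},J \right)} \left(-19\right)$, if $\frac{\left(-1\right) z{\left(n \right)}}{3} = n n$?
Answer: $209$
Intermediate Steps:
$z{\left(n \right)} = - 3 n^{2}$ ($z{\left(n \right)} = - 3 n n = - 3 n^{2}$)
$N{\left(Z,I \right)} = 1 + I$
$N{\left(z{\left(a{\left(-4 \right)} \right)},J \right)} \left(-19\right) = \left(1 - 12\right) \left(-19\right) = \left(-11\right) \left(-19\right) = 209$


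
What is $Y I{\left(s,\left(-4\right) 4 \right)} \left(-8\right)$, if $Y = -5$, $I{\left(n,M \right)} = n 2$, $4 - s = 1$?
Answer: $240$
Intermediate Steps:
$s = 3$ ($s = 4 - 1 = 3$)
$I{\left(n,M \right)} = 2 n$
$Y I{\left(s,\left(-4\right) 4 \right)} \left(-8\right) = - 5 \cdot 2 \cdot 3 \left(-8\right) = \left(-5\right) 6 \left(-8\right) = \left(-30\right) \left(-8\right) = 240$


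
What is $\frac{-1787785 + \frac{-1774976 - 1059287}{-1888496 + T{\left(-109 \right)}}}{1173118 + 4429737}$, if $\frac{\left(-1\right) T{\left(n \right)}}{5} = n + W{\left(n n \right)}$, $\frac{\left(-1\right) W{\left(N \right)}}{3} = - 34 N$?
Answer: $- \frac{14207991172622}{44527351030155} \approx -0.31908$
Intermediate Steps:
$W{\left(N \right)} = 102 N$ ($W{\left(N \right)} = - 3 \left(- 34 N\right) = 102 N$)
$T{\left(n \right)} = - 510 n^{2} - 5 n$ ($T{\left(n \right)} = - 5 \left(n + 102 n n\right) = - 5 \left(n + 102 n^{2}\right) = - 510 n^{2} - 5 n$)
$\frac{-1787785 + \frac{-1774976 - 1059287}{-1888496 + T{\left(-109 \right)}}}{1173118 + 4429737} = \frac{-1787785 + \frac{-1774976 - 1059287}{-1888496 + 5 \left(-109\right) \left(-1 - -11118\right)}}{1173118 + 4429737} = \frac{-1787785 - \frac{2834263}{-1888496 + 5 \left(-109\right) \left(-1 + 11118\right)}}{5602855} = \left(-1787785 - \frac{2834263}{-1888496 + 5 \left(-109\right) 11117}\right) \frac{1}{5602855} = \left(-1787785 - \frac{2834263}{-1888496 - 6058765}\right) \frac{1}{5602855} = \left(-1787785 - \frac{2834263}{-7947261}\right) \frac{1}{5602855} = \left(-1787785 - - \frac{2834263}{7947261}\right) \frac{1}{5602855} = \left(-1787785 + \frac{2834263}{7947261}\right) \frac{1}{5602855} = \left(- \frac{14207991172622}{7947261}\right) \frac{1}{5602855} = - \frac{14207991172622}{44527351030155}$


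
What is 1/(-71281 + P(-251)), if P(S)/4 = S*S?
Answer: 1/180723 ≈ 5.5333e-6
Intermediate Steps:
P(S) = 4*S² (P(S) = 4*(S*S) = 4*S²)
1/(-71281 + P(-251)) = 1/(-71281 + 4*(-251)²) = 1/(-71281 + 4*63001) = 1/(-71281 + 252004) = 1/180723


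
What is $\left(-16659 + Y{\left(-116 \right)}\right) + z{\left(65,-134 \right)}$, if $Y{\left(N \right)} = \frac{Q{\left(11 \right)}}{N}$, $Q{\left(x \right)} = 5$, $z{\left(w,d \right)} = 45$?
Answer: $- \frac{1927229}{116} \approx -16614.0$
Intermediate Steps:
$Y{\left(N \right)} = \frac{5}{N}$
$\left(-16659 + Y{\left(-116 \right)}\right) + z{\left(65,-134 \right)} = \left(-16659 + \frac{5}{-116}\right) + 45 = \left(-16659 + 5 \left(- \frac{1}{116}\right)\right) + 45 = \left(-16659 - \frac{5}{116}\right) + 45 = - \frac{1932449}{116} + 45 = - \frac{1927229}{116}$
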